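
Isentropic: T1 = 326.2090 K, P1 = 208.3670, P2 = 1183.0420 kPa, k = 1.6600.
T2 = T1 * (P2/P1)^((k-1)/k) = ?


(k-1)/k = 0.3976
(P2/P1)^exp = 1.9946
T2 = 326.2090 * 1.9946 = 650.6496 K

650.6496 K


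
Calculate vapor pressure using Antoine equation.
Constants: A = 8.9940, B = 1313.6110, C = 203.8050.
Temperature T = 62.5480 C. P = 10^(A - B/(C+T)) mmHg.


C+T = 266.3530
B/(C+T) = 4.9318
log10(P) = 8.9940 - 4.9318 = 4.0622
P = 10^4.0622 = 11538.7209 mmHg

11538.7209 mmHg


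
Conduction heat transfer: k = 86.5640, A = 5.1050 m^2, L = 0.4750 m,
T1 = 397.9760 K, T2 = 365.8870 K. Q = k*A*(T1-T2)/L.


dT = 32.0890 K
Q = 86.5640 * 5.1050 * 32.0890 / 0.4750 = 29853.5262 W

29853.5262 W


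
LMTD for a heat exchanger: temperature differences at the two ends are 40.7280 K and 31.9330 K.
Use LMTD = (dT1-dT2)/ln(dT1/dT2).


dT1/dT2 = 1.2754
ln(dT1/dT2) = 0.2433
LMTD = 8.7950 / 0.2433 = 36.1524 K

36.1524 K


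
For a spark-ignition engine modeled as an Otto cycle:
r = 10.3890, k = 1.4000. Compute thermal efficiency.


r^(k-1) = 2.5505
eta = 1 - 1/2.5505 = 0.6079 = 60.7924%

60.7924%


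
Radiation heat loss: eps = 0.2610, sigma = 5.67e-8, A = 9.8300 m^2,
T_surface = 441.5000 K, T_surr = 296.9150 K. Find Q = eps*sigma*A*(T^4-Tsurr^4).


T^4 = 3.7995e+10
Tsurr^4 = 7.7719e+09
Q = 0.2610 * 5.67e-8 * 9.8300 * 3.0223e+10 = 4396.5417 W

4396.5417 W


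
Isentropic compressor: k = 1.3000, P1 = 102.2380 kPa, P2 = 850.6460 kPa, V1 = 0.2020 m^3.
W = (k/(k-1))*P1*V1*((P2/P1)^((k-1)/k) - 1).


(k-1)/k = 0.2308
(P2/P1)^exp = 1.6306
W = 4.3333 * 102.2380 * 0.2020 * (1.6306 - 1) = 56.4311 kJ

56.4311 kJ


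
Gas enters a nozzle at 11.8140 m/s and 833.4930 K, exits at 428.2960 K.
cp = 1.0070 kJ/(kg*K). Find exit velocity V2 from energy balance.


dT = 405.1970 K
2*cp*1000*dT = 816066.7580
V1^2 = 139.5706
V2 = sqrt(816206.3286) = 903.4414 m/s

903.4414 m/s


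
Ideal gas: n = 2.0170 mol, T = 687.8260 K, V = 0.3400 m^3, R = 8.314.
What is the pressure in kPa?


P = nRT/V = 2.0170 * 8.314 * 687.8260 / 0.3400
= 11534.3867 / 0.3400 = 33924.6667 Pa = 33.9247 kPa

33.9247 kPa


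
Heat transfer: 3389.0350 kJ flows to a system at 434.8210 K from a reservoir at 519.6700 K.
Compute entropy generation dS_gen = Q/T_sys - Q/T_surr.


dS_sys = 3389.0350/434.8210 = 7.7941 kJ/K
dS_surr = -3389.0350/519.6700 = -6.5215 kJ/K
dS_gen = 7.7941 - 6.5215 = 1.2726 kJ/K (irreversible)

dS_gen = 1.2726 kJ/K, irreversible


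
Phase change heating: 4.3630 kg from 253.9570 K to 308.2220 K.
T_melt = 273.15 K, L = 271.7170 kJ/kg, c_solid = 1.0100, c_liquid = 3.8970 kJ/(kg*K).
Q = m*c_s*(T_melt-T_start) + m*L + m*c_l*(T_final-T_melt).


Q1 (sensible, solid) = 4.3630 * 1.0100 * 19.1930 = 84.5764 kJ
Q2 (latent) = 4.3630 * 271.7170 = 1185.5013 kJ
Q3 (sensible, liquid) = 4.3630 * 3.8970 * 35.0720 = 596.3156 kJ
Q_total = 1866.3933 kJ

1866.3933 kJ


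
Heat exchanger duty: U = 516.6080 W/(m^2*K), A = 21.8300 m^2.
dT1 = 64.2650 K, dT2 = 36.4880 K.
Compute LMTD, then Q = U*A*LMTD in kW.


LMTD = 49.0732 K
Q = 516.6080 * 21.8300 * 49.0732 = 553425.8391 W = 553.4258 kW

553.4258 kW


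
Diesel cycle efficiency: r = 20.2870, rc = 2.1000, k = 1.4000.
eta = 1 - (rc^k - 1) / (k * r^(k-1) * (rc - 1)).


r^(k-1) = 3.3334
rc^k = 2.8256
eta = 0.6444 = 64.4375%

64.4375%


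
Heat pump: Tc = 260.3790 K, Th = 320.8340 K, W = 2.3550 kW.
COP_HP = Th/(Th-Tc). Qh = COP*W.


COP = 320.8340 / 60.4550 = 5.3070
Qh = 5.3070 * 2.3550 = 12.4980 kW

COP = 5.3070, Qh = 12.4980 kW


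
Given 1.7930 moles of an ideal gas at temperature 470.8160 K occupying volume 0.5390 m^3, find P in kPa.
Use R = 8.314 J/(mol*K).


P = nRT/V = 1.7930 * 8.314 * 470.8160 / 0.5390
= 7018.4551 / 0.5390 = 13021.2524 Pa = 13.0213 kPa

13.0213 kPa


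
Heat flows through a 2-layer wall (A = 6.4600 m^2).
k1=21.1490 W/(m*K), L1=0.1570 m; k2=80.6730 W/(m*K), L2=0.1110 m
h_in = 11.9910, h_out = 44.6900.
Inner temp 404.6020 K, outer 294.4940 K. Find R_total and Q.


R_conv_in = 1/(11.9910*6.4600) = 0.0129
R_1 = 0.1570/(21.1490*6.4600) = 0.0011
R_2 = 0.1110/(80.6730*6.4600) = 0.0002
R_conv_out = 1/(44.6900*6.4600) = 0.0035
R_total = 0.0177 K/W
Q = 110.1080 / 0.0177 = 6208.3194 W

R_total = 0.0177 K/W, Q = 6208.3194 W


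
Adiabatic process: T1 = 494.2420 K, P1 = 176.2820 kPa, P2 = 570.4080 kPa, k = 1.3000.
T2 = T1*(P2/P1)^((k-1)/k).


(k-1)/k = 0.2308
(P2/P1)^exp = 1.3113
T2 = 494.2420 * 1.3113 = 648.0773 K

648.0773 K


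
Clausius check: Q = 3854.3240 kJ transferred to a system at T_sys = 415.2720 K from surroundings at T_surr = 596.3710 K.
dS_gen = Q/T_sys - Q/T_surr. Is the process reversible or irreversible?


dS_sys = 3854.3240/415.2720 = 9.2814 kJ/K
dS_surr = -3854.3240/596.3710 = -6.4630 kJ/K
dS_gen = 9.2814 - 6.4630 = 2.8185 kJ/K (irreversible)

dS_gen = 2.8185 kJ/K, irreversible


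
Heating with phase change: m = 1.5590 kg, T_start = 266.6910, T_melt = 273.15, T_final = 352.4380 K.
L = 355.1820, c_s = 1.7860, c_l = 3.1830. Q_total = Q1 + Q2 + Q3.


Q1 (sensible, solid) = 1.5590 * 1.7860 * 6.4590 = 17.9843 kJ
Q2 (latent) = 1.5590 * 355.1820 = 553.7287 kJ
Q3 (sensible, liquid) = 1.5590 * 3.1830 * 79.2880 = 393.4506 kJ
Q_total = 965.1636 kJ

965.1636 kJ


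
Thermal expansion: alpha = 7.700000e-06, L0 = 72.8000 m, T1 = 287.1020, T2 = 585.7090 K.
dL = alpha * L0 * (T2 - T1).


dT = 298.6070 K
dL = 7.700000e-06 * 72.8000 * 298.6070 = 0.167387 m
L_final = 72.967387 m

dL = 0.167387 m


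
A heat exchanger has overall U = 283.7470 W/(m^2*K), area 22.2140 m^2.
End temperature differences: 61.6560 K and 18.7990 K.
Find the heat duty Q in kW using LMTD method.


LMTD = 36.0820 K
Q = 283.7470 * 22.2140 * 36.0820 = 227430.4471 W = 227.4304 kW

227.4304 kW


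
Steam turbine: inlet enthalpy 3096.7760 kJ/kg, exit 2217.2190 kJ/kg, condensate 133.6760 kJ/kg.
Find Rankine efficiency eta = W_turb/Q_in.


W = 879.5570 kJ/kg
Q_in = 2963.1000 kJ/kg
eta = 0.2968 = 29.6837%

eta = 29.6837%


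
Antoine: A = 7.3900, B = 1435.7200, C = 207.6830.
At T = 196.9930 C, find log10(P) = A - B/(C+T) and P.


C+T = 404.6760
B/(C+T) = 3.5478
log10(P) = 7.3900 - 3.5478 = 3.8422
P = 10^3.8422 = 6953.0297 mmHg

6953.0297 mmHg


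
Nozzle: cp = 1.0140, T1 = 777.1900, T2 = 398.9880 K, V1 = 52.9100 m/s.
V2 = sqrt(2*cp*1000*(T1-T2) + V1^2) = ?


dT = 378.2020 K
2*cp*1000*dT = 766993.6560
V1^2 = 2799.4681
V2 = sqrt(769793.1241) = 877.3786 m/s

877.3786 m/s


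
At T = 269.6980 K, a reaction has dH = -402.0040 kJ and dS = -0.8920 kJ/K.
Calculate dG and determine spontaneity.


T*dS = 269.6980 * -0.8920 = -240.5706 kJ
dG = -402.0040 + 240.5706 = -161.4334 kJ (spontaneous)

dG = -161.4334 kJ, spontaneous


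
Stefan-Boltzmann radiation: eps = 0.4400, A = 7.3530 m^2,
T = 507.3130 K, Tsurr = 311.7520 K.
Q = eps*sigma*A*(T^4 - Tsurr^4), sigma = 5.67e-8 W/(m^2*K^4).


T^4 = 6.6238e+10
Tsurr^4 = 9.4458e+09
Q = 0.4400 * 5.67e-8 * 7.3530 * 5.6792e+10 = 10418.0275 W

10418.0275 W


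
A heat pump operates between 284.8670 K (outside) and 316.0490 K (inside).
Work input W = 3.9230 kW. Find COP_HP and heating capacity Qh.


COP = 316.0490 / 31.1820 = 10.1356
Qh = 10.1356 * 3.9230 = 39.7620 kW

COP = 10.1356, Qh = 39.7620 kW


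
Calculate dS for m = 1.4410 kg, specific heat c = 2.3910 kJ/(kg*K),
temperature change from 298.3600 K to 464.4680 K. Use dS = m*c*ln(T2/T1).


T2/T1 = 1.5567
ln(T2/T1) = 0.4426
dS = 1.4410 * 2.3910 * 0.4426 = 1.5249 kJ/K

1.5249 kJ/K


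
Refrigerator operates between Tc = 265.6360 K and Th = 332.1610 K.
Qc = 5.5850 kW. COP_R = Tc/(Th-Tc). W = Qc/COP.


COP = 265.6360 / 66.5250 = 3.9930
W = 5.5850 / 3.9930 = 1.3987 kW

COP = 3.9930, W = 1.3987 kW


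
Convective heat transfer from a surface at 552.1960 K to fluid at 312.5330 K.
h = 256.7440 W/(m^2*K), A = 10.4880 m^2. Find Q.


dT = 239.6630 K
Q = 256.7440 * 10.4880 * 239.6630 = 645348.0069 W

645348.0069 W


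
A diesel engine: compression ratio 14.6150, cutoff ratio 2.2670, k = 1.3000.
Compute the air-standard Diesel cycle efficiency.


r^(k-1) = 2.2358
rc^k = 2.8979
eta = 0.4846 = 48.4630%

48.4630%


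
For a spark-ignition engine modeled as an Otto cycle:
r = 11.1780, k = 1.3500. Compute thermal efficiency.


r^(k-1) = 2.3277
eta = 1 - 1/2.3277 = 0.5704 = 57.0392%

57.0392%


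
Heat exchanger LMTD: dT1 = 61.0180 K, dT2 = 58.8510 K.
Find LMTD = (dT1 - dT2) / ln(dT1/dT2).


dT1/dT2 = 1.0368
ln(dT1/dT2) = 0.0362
LMTD = 2.1670 / 0.0362 = 59.9280 K

59.9280 K


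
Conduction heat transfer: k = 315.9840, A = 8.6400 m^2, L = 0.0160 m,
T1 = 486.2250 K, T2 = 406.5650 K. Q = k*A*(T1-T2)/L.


dT = 79.6600 K
Q = 315.9840 * 8.6400 * 79.6600 / 0.0160 = 1.3592e+07 W

1.3592e+07 W


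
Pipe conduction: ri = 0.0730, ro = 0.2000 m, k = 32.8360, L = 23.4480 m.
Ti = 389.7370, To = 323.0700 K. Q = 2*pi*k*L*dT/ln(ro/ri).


dT = 66.6670 K
ln(ro/ri) = 1.0079
Q = 2*pi*32.8360*23.4480*66.6670 / 1.0079 = 319998.1871 W

319998.1871 W


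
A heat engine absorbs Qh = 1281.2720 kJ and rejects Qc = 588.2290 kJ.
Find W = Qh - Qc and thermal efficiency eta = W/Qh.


W = 1281.2720 - 588.2290 = 693.0430 kJ
eta = 693.0430 / 1281.2720 = 0.5409 = 54.0902%

W = 693.0430 kJ, eta = 54.0902%


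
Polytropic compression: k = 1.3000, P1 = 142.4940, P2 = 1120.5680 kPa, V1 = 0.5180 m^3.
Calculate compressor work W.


(k-1)/k = 0.2308
(P2/P1)^exp = 1.6095
W = 4.3333 * 142.4940 * 0.5180 * (1.6095 - 1) = 194.9442 kJ

194.9442 kJ


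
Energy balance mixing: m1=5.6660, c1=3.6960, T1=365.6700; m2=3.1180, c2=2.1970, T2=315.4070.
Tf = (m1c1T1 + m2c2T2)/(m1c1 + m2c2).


num = 9818.3070
den = 27.7918
Tf = 353.2809 K

353.2809 K


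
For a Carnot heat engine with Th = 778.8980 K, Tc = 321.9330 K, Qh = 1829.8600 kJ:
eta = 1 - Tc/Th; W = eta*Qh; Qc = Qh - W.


eta = 1 - 321.9330/778.8980 = 0.5867
W = 0.5867 * 1829.8600 = 1073.5449 kJ
Qc = 1829.8600 - 1073.5449 = 756.3151 kJ

eta = 58.6681%, W = 1073.5449 kJ, Qc = 756.3151 kJ


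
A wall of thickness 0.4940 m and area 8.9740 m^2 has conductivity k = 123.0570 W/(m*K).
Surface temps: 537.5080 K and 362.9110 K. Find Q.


dT = 174.5970 K
Q = 123.0570 * 8.9740 * 174.5970 / 0.4940 = 390303.2941 W

390303.2941 W


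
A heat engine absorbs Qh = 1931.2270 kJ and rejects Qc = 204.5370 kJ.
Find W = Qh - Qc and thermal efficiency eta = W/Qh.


W = 1931.2270 - 204.5370 = 1726.6900 kJ
eta = 1726.6900 / 1931.2270 = 0.8941 = 89.4090%

W = 1726.6900 kJ, eta = 89.4090%


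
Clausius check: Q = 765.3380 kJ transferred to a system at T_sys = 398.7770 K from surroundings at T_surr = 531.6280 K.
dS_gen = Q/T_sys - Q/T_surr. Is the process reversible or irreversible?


dS_sys = 765.3380/398.7770 = 1.9192 kJ/K
dS_surr = -765.3380/531.6280 = -1.4396 kJ/K
dS_gen = 1.9192 - 1.4396 = 0.4796 kJ/K (irreversible)

dS_gen = 0.4796 kJ/K, irreversible


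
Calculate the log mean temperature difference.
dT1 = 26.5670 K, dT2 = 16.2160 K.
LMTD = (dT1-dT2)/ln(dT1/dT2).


dT1/dT2 = 1.6383
ln(dT1/dT2) = 0.4937
LMTD = 10.3510 / 0.4937 = 20.9674 K

20.9674 K


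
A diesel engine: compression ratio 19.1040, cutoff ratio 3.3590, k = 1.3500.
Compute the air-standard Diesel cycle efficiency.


r^(k-1) = 2.8080
rc^k = 5.1331
eta = 0.5378 = 53.7805%

53.7805%


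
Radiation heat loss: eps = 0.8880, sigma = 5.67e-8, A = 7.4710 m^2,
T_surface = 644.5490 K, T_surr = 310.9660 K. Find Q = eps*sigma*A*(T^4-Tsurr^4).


T^4 = 1.7259e+11
Tsurr^4 = 9.3509e+09
Q = 0.8880 * 5.67e-8 * 7.4710 * 1.6324e+11 = 61405.5531 W

61405.5531 W


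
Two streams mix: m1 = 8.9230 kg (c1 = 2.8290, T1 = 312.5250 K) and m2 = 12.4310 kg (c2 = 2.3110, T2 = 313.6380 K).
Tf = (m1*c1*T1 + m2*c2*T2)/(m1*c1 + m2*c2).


num = 16899.3261
den = 53.9712
Tf = 313.1174 K

313.1174 K


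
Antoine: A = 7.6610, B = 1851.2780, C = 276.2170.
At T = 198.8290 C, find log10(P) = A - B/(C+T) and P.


C+T = 475.0460
B/(C+T) = 3.8970
log10(P) = 7.6610 - 3.8970 = 3.7640
P = 10^3.7640 = 5806.9760 mmHg

5806.9760 mmHg


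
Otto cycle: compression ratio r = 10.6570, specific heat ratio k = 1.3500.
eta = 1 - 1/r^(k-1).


r^(k-1) = 2.2891
eta = 1 - 1/2.2891 = 0.5632 = 56.3155%

56.3155%


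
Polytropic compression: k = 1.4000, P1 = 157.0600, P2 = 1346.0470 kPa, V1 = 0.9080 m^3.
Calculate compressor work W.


(k-1)/k = 0.2857
(P2/P1)^exp = 1.8474
W = 3.5000 * 157.0600 * 0.9080 * (1.8474 - 1) = 422.9874 kJ

422.9874 kJ


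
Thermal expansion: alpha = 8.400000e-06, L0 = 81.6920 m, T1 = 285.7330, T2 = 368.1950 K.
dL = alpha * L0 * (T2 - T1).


dT = 82.4620 K
dL = 8.400000e-06 * 81.6920 * 82.4620 = 0.056586 m
L_final = 81.748586 m

dL = 0.056586 m


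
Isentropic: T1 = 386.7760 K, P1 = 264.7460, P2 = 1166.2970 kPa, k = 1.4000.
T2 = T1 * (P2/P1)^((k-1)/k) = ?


(k-1)/k = 0.2857
(P2/P1)^exp = 1.5275
T2 = 386.7760 * 1.5275 = 590.8180 K

590.8180 K


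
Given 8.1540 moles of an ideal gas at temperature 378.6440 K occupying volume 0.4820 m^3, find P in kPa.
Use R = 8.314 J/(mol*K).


P = nRT/V = 8.1540 * 8.314 * 378.6440 / 0.4820
= 25669.1688 / 0.4820 = 53255.5370 Pa = 53.2555 kPa

53.2555 kPa


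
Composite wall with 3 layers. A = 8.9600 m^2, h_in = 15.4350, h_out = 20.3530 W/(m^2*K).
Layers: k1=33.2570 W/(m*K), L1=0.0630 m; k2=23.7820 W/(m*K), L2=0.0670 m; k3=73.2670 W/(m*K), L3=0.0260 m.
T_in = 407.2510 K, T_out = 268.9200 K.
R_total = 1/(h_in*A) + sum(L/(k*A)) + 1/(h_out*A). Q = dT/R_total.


R_conv_in = 1/(15.4350*8.9600) = 0.0072
R_1 = 0.0630/(33.2570*8.9600) = 0.0002
R_2 = 0.0670/(23.7820*8.9600) = 0.0003
R_3 = 0.0260/(73.2670*8.9600) = 3.9606e-05
R_conv_out = 1/(20.3530*8.9600) = 0.0055
R_total = 0.0133 K/W
Q = 138.3310 / 0.0133 = 10416.6409 W

R_total = 0.0133 K/W, Q = 10416.6409 W


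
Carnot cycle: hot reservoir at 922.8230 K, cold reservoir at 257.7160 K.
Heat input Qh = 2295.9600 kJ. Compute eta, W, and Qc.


eta = 1 - 257.7160/922.8230 = 0.7207
W = 0.7207 * 2295.9600 = 1654.7692 kJ
Qc = 2295.9600 - 1654.7692 = 641.1908 kJ

eta = 72.0731%, W = 1654.7692 kJ, Qc = 641.1908 kJ


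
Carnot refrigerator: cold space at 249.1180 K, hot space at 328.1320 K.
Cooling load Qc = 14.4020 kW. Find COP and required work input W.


COP = 249.1180 / 79.0140 = 3.1528
W = 14.4020 / 3.1528 = 4.5680 kW

COP = 3.1528, W = 4.5680 kW


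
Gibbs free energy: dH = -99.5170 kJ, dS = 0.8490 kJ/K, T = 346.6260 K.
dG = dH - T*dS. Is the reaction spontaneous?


T*dS = 346.6260 * 0.8490 = 294.2855 kJ
dG = -99.5170 - 294.2855 = -393.8025 kJ (spontaneous)

dG = -393.8025 kJ, spontaneous


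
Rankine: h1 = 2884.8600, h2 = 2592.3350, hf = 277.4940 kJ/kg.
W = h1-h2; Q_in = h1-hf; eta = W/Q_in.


W = 292.5250 kJ/kg
Q_in = 2607.3660 kJ/kg
eta = 0.1122 = 11.2192%

eta = 11.2192%


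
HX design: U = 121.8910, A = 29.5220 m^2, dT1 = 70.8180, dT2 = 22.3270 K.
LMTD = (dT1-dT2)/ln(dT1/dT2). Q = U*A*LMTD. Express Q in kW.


LMTD = 42.0084 K
Q = 121.8910 * 29.5220 * 42.0084 = 151165.8372 W = 151.1658 kW

151.1658 kW


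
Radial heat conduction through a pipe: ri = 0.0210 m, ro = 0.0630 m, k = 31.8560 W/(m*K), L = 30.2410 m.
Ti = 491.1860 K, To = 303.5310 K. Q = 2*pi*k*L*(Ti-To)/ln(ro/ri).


dT = 187.6550 K
ln(ro/ri) = 1.0986
Q = 2*pi*31.8560*30.2410*187.6550 / 1.0986 = 1033910.5031 W

1033910.5031 W


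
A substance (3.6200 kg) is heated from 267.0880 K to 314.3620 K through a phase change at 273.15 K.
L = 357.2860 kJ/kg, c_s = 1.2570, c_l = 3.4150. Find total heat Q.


Q1 (sensible, solid) = 3.6200 * 1.2570 * 6.0620 = 27.5842 kJ
Q2 (latent) = 3.6200 * 357.2860 = 1293.3753 kJ
Q3 (sensible, liquid) = 3.6200 * 3.4150 * 41.2120 = 509.4751 kJ
Q_total = 1830.4346 kJ

1830.4346 kJ


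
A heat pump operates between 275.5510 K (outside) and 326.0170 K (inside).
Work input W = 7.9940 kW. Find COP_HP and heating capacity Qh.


COP = 326.0170 / 50.4660 = 6.4601
Qh = 6.4601 * 7.9940 = 51.6423 kW

COP = 6.4601, Qh = 51.6423 kW


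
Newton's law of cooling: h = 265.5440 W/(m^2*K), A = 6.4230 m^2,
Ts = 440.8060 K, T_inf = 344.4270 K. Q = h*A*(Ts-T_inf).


dT = 96.3790 K
Q = 265.5440 * 6.4230 * 96.3790 = 164382.9730 W

164382.9730 W


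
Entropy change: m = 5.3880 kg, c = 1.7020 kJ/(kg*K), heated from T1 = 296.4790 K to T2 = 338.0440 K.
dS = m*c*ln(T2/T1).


T2/T1 = 1.1402
ln(T2/T1) = 0.1312
dS = 5.3880 * 1.7020 * 0.1312 = 1.2032 kJ/K

1.2032 kJ/K


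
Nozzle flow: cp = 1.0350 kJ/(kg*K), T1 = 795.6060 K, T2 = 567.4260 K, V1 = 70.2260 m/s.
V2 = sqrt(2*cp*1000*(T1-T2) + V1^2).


dT = 228.1800 K
2*cp*1000*dT = 472332.6000
V1^2 = 4931.6911
V2 = sqrt(477264.2911) = 690.8432 m/s

690.8432 m/s


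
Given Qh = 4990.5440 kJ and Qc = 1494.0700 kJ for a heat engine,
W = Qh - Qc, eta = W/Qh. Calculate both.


W = 4990.5440 - 1494.0700 = 3496.4740 kJ
eta = 3496.4740 / 4990.5440 = 0.7006 = 70.0620%

W = 3496.4740 kJ, eta = 70.0620%


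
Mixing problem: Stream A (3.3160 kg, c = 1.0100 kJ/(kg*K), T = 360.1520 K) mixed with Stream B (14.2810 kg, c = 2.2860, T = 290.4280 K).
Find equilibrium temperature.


num = 10687.6255
den = 35.9955
Tf = 296.9154 K

296.9154 K


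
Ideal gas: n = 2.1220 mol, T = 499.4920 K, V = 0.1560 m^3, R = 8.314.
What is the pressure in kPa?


P = nRT/V = 2.1220 * 8.314 * 499.4920 / 0.1560
= 8812.1917 / 0.1560 = 56488.4084 Pa = 56.4884 kPa

56.4884 kPa


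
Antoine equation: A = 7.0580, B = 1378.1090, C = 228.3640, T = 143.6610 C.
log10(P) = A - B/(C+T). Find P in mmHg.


C+T = 372.0250
B/(C+T) = 3.7043
log10(P) = 7.0580 - 3.7043 = 3.3537
P = 10^3.3537 = 2257.6409 mmHg

2257.6409 mmHg


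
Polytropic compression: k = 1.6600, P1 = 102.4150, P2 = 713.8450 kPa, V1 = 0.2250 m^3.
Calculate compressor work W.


(k-1)/k = 0.3976
(P2/P1)^exp = 2.1640
W = 2.5152 * 102.4150 * 0.2250 * (2.1640 - 1) = 67.4646 kJ

67.4646 kJ


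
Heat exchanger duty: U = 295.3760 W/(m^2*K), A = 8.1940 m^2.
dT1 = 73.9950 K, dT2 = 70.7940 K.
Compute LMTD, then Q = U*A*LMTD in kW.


LMTD = 72.3827 K
Q = 295.3760 * 8.1940 * 72.3827 = 175188.6502 W = 175.1887 kW

175.1887 kW


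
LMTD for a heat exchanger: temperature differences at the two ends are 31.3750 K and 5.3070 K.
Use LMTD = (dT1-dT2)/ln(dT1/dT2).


dT1/dT2 = 5.9120
ln(dT1/dT2) = 1.7770
LMTD = 26.0680 / 1.7770 = 14.6698 K

14.6698 K


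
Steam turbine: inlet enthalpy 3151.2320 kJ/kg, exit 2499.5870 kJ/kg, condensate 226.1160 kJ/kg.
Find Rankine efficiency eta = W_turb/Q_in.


W = 651.6450 kJ/kg
Q_in = 2925.1160 kJ/kg
eta = 0.2228 = 22.2776%

eta = 22.2776%


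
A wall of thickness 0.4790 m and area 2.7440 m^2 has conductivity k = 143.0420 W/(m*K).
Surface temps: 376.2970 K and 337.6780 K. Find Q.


dT = 38.6190 K
Q = 143.0420 * 2.7440 * 38.6190 / 0.4790 = 31645.5896 W

31645.5896 W


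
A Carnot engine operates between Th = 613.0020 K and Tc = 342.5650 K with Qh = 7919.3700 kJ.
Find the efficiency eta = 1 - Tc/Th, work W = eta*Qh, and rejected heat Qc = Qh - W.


eta = 1 - 342.5650/613.0020 = 0.4412
W = 0.4412 * 7919.3700 = 3493.7744 kJ
Qc = 7919.3700 - 3493.7744 = 4425.5956 kJ

eta = 44.1168%, W = 3493.7744 kJ, Qc = 4425.5956 kJ


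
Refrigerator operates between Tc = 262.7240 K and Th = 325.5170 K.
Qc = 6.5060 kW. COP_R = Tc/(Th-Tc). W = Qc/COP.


COP = 262.7240 / 62.7930 = 4.1840
W = 6.5060 / 4.1840 = 1.5550 kW

COP = 4.1840, W = 1.5550 kW


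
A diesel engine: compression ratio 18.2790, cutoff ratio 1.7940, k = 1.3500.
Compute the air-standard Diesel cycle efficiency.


r^(k-1) = 2.7649
rc^k = 2.2012
eta = 0.5947 = 59.4698%

59.4698%


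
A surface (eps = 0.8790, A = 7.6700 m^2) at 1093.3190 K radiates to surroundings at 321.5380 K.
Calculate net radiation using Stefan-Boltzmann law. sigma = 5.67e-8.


T^4 = 1.4289e+12
Tsurr^4 = 1.0689e+10
Q = 0.8790 * 5.67e-8 * 7.6700 * 1.4182e+12 = 542118.0217 W

542118.0217 W


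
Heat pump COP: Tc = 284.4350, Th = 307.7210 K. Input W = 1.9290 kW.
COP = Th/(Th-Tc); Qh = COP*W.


COP = 307.7210 / 23.2860 = 13.2149
Qh = 13.2149 * 1.9290 = 25.4914 kW

COP = 13.2149, Qh = 25.4914 kW


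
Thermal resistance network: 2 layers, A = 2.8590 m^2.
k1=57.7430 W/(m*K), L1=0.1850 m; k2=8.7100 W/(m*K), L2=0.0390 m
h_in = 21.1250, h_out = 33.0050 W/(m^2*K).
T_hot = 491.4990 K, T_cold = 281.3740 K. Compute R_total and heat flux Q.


R_conv_in = 1/(21.1250*2.8590) = 0.0166
R_1 = 0.1850/(57.7430*2.8590) = 0.0011
R_2 = 0.0390/(8.7100*2.8590) = 0.0016
R_conv_out = 1/(33.0050*2.8590) = 0.0106
R_total = 0.0298 K/W
Q = 210.1250 / 0.0298 = 7041.3411 W

R_total = 0.0298 K/W, Q = 7041.3411 W


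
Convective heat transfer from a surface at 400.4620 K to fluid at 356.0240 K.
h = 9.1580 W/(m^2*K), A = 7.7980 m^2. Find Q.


dT = 44.4380 K
Q = 9.1580 * 7.7980 * 44.4380 = 3173.4991 W

3173.4991 W


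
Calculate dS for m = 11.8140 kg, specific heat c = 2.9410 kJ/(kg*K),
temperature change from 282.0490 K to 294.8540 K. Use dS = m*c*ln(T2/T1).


T2/T1 = 1.0454
ln(T2/T1) = 0.0444
dS = 11.8140 * 2.9410 * 0.0444 = 1.5427 kJ/K

1.5427 kJ/K


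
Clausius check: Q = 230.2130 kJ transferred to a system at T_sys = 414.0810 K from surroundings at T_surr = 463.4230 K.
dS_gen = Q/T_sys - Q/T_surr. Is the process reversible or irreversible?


dS_sys = 230.2130/414.0810 = 0.5560 kJ/K
dS_surr = -230.2130/463.4230 = -0.4968 kJ/K
dS_gen = 0.5560 - 0.4968 = 0.0592 kJ/K (irreversible)

dS_gen = 0.0592 kJ/K, irreversible


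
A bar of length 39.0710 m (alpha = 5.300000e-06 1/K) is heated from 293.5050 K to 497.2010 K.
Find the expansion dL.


dT = 203.6960 K
dL = 5.300000e-06 * 39.0710 * 203.6960 = 0.042181 m
L_final = 39.113181 m

dL = 0.042181 m


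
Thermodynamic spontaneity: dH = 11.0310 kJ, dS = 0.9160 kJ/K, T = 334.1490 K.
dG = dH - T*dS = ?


T*dS = 334.1490 * 0.9160 = 306.0805 kJ
dG = 11.0310 - 306.0805 = -295.0495 kJ (spontaneous)

dG = -295.0495 kJ, spontaneous


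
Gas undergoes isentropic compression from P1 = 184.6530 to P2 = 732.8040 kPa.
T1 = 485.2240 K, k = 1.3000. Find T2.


(k-1)/k = 0.2308
(P2/P1)^exp = 1.3745
T2 = 485.2240 * 1.3745 = 666.9419 K

666.9419 K


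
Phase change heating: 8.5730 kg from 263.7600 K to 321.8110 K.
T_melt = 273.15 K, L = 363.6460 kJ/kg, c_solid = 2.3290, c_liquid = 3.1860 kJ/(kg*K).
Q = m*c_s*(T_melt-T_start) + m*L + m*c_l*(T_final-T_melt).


Q1 (sensible, solid) = 8.5730 * 2.3290 * 9.3900 = 187.4856 kJ
Q2 (latent) = 8.5730 * 363.6460 = 3117.5372 kJ
Q3 (sensible, liquid) = 8.5730 * 3.1860 * 48.6610 = 1329.1060 kJ
Q_total = 4634.1288 kJ

4634.1288 kJ


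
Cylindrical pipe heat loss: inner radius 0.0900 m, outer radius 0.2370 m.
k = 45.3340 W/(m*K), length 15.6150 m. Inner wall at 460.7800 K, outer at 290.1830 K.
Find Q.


dT = 170.5970 K
ln(ro/ri) = 0.9683
Q = 2*pi*45.3340*15.6150*170.5970 / 0.9683 = 783663.4108 W

783663.4108 W


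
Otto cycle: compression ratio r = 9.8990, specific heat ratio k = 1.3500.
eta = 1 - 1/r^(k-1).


r^(k-1) = 2.2308
eta = 1 - 1/2.2308 = 0.5517 = 55.1727%

55.1727%


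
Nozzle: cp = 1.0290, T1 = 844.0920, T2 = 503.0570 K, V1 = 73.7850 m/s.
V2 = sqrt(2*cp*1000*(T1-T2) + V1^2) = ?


dT = 341.0350 K
2*cp*1000*dT = 701850.0300
V1^2 = 5444.2262
V2 = sqrt(707294.2562) = 841.0079 m/s

841.0079 m/s


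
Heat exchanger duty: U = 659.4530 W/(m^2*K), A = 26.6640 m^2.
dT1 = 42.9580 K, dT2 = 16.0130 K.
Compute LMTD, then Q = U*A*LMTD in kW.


LMTD = 27.3048 K
Q = 659.4530 * 26.6640 * 27.3048 = 480118.5801 W = 480.1186 kW

480.1186 kW


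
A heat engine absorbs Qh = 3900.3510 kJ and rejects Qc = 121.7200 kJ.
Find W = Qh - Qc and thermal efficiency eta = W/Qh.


W = 3900.3510 - 121.7200 = 3778.6310 kJ
eta = 3778.6310 / 3900.3510 = 0.9688 = 96.8793%

W = 3778.6310 kJ, eta = 96.8793%


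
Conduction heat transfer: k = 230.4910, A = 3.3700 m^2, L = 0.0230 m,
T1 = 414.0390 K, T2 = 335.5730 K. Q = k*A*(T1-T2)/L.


dT = 78.4660 K
Q = 230.4910 * 3.3700 * 78.4660 / 0.0230 = 2649949.2146 W

2649949.2146 W


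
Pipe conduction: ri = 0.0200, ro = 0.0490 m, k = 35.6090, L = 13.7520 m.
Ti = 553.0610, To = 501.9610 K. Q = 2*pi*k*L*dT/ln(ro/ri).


dT = 51.1000 K
ln(ro/ri) = 0.8961
Q = 2*pi*35.6090*13.7520*51.1000 / 0.8961 = 175459.0350 W

175459.0350 W


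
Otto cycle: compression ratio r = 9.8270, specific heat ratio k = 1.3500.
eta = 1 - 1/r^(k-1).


r^(k-1) = 2.2251
eta = 1 - 1/2.2251 = 0.5506 = 55.0580%

55.0580%


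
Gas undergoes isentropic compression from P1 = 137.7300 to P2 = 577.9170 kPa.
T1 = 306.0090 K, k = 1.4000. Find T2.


(k-1)/k = 0.2857
(P2/P1)^exp = 1.5064
T2 = 306.0090 * 1.5064 = 460.9859 K

460.9859 K


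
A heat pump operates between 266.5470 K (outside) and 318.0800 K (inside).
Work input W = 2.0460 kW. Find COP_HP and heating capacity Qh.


COP = 318.0800 / 51.5330 = 6.1724
Qh = 6.1724 * 2.0460 = 12.6286 kW

COP = 6.1724, Qh = 12.6286 kW


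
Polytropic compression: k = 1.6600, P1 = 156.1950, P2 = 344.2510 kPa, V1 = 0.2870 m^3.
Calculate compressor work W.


(k-1)/k = 0.3976
(P2/P1)^exp = 1.3692
W = 2.5152 * 156.1950 * 0.2870 * (1.3692 - 1) = 41.6232 kJ

41.6232 kJ


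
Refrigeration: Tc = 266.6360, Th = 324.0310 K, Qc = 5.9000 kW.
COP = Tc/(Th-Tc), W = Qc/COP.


COP = 266.6360 / 57.3950 = 4.6456
W = 5.9000 / 4.6456 = 1.2700 kW

COP = 4.6456, W = 1.2700 kW


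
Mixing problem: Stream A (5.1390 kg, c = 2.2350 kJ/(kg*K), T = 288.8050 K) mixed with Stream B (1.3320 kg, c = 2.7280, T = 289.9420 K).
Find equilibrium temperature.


num = 4370.6786
den = 15.1194
Tf = 289.0783 K

289.0783 K


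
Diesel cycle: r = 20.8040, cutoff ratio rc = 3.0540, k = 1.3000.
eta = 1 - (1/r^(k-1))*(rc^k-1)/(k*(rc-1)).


r^(k-1) = 2.4857
rc^k = 4.2690
eta = 0.5075 = 50.7471%

50.7471%


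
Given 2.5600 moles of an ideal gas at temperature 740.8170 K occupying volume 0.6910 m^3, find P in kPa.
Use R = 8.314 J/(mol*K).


P = nRT/V = 2.5600 * 8.314 * 740.8170 / 0.6910
= 15767.4305 / 0.6910 = 22818.2786 Pa = 22.8183 kPa

22.8183 kPa


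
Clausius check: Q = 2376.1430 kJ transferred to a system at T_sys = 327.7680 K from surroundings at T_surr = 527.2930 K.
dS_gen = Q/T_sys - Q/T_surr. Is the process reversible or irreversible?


dS_sys = 2376.1430/327.7680 = 7.2495 kJ/K
dS_surr = -2376.1430/527.2930 = -4.5063 kJ/K
dS_gen = 7.2495 - 4.5063 = 2.7432 kJ/K (irreversible)

dS_gen = 2.7432 kJ/K, irreversible


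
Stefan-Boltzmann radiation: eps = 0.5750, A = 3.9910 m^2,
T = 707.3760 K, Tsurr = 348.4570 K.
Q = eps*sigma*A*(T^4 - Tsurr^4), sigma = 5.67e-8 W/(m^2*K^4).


T^4 = 2.5038e+11
Tsurr^4 = 1.4743e+10
Q = 0.5750 * 5.67e-8 * 3.9910 * 2.3564e+11 = 30660.3555 W

30660.3555 W


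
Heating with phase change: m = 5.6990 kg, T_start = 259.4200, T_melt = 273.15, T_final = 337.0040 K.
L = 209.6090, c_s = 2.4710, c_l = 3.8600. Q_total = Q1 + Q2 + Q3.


Q1 (sensible, solid) = 5.6990 * 2.4710 * 13.7300 = 193.3490 kJ
Q2 (latent) = 5.6990 * 209.6090 = 1194.5617 kJ
Q3 (sensible, liquid) = 5.6990 * 3.8600 * 63.8540 = 1404.6692 kJ
Q_total = 2792.5799 kJ

2792.5799 kJ


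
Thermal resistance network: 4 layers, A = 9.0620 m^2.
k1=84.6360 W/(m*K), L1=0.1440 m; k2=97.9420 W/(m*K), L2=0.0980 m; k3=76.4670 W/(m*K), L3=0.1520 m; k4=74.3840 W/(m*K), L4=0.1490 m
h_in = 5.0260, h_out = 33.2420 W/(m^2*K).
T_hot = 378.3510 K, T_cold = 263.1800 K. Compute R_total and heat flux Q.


R_conv_in = 1/(5.0260*9.0620) = 0.0220
R_1 = 0.1440/(84.6360*9.0620) = 0.0002
R_2 = 0.0980/(97.9420*9.0620) = 0.0001
R_3 = 0.1520/(76.4670*9.0620) = 0.0002
R_4 = 0.1490/(74.3840*9.0620) = 0.0002
R_conv_out = 1/(33.2420*9.0620) = 0.0033
R_total = 0.0260 K/W
Q = 115.1710 / 0.0260 = 4427.2354 W

R_total = 0.0260 K/W, Q = 4427.2354 W


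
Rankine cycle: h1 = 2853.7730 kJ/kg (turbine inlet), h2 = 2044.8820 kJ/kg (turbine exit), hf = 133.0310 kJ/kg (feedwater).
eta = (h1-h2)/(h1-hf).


W = 808.8910 kJ/kg
Q_in = 2720.7420 kJ/kg
eta = 0.2973 = 29.7305%

eta = 29.7305%


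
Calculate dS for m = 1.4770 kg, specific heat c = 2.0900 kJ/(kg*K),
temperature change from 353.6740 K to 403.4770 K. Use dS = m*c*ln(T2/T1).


T2/T1 = 1.1408
ln(T2/T1) = 0.1317
dS = 1.4770 * 2.0900 * 0.1317 = 0.4067 kJ/K

0.4067 kJ/K


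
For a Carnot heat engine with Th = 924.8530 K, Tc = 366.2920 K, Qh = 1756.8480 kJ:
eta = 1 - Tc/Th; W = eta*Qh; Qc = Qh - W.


eta = 1 - 366.2920/924.8530 = 0.6039
W = 0.6039 * 1756.8480 = 1061.0408 kJ
Qc = 1756.8480 - 1061.0408 = 695.8072 kJ

eta = 60.3946%, W = 1061.0408 kJ, Qc = 695.8072 kJ


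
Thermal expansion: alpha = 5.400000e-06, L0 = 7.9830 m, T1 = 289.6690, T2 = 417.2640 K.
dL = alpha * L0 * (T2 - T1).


dT = 127.5950 K
dL = 5.400000e-06 * 7.9830 * 127.5950 = 0.005500 m
L_final = 7.988500 m

dL = 0.005500 m


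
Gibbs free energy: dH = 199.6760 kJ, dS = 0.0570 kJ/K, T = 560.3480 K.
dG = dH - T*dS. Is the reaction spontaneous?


T*dS = 560.3480 * 0.0570 = 31.9398 kJ
dG = 199.6760 - 31.9398 = 167.7362 kJ (non-spontaneous)

dG = 167.7362 kJ, non-spontaneous


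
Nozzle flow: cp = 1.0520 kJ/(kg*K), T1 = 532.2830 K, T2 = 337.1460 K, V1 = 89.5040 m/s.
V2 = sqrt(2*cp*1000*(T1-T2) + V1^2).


dT = 195.1370 K
2*cp*1000*dT = 410568.2480
V1^2 = 8010.9660
V2 = sqrt(418579.2140) = 646.9770 m/s

646.9770 m/s


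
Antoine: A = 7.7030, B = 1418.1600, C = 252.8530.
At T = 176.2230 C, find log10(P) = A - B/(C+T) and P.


C+T = 429.0760
B/(C+T) = 3.3051
log10(P) = 7.7030 - 3.3051 = 4.3979
P = 10^4.3979 = 24994.8918 mmHg

24994.8918 mmHg


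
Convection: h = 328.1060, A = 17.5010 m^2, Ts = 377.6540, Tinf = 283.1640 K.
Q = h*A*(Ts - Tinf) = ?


dT = 94.4900 K
Q = 328.1060 * 17.5010 * 94.4900 = 542578.8817 W

542578.8817 W


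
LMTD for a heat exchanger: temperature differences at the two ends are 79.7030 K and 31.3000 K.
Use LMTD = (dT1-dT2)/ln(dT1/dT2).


dT1/dT2 = 2.5464
ln(dT1/dT2) = 0.9347
LMTD = 48.4030 / 0.9347 = 51.7851 K

51.7851 K


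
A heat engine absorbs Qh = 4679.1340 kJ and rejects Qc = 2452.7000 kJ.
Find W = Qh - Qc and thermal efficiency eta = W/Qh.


W = 4679.1340 - 2452.7000 = 2226.4340 kJ
eta = 2226.4340 / 4679.1340 = 0.4758 = 47.5822%

W = 2226.4340 kJ, eta = 47.5822%


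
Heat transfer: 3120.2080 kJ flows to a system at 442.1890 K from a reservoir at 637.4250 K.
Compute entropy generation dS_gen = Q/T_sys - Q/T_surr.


dS_sys = 3120.2080/442.1890 = 7.0563 kJ/K
dS_surr = -3120.2080/637.4250 = -4.8950 kJ/K
dS_gen = 7.0563 - 4.8950 = 2.1613 kJ/K (irreversible)

dS_gen = 2.1613 kJ/K, irreversible


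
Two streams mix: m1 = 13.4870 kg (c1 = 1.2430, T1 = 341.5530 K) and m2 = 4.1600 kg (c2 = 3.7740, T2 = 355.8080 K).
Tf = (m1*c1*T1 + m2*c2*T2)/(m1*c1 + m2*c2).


num = 11312.0396
den = 32.4642
Tf = 348.4468 K

348.4468 K


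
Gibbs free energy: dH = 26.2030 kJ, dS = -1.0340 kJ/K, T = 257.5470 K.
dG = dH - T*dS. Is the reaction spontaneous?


T*dS = 257.5470 * -1.0340 = -266.3036 kJ
dG = 26.2030 + 266.3036 = 292.5066 kJ (non-spontaneous)

dG = 292.5066 kJ, non-spontaneous


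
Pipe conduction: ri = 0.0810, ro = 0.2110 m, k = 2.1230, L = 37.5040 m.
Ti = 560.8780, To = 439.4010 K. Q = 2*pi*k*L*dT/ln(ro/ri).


dT = 121.4770 K
ln(ro/ri) = 0.9574
Q = 2*pi*2.1230*37.5040*121.4770 / 0.9574 = 63475.1907 W

63475.1907 W


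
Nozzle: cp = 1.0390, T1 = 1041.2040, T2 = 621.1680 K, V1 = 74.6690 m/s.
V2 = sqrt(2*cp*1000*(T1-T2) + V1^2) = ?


dT = 420.0360 K
2*cp*1000*dT = 872834.8080
V1^2 = 5575.4596
V2 = sqrt(878410.2676) = 937.2354 m/s

937.2354 m/s


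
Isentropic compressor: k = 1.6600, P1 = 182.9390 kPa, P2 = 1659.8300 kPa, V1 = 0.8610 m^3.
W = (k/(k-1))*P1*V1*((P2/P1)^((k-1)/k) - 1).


(k-1)/k = 0.3976
(P2/P1)^exp = 2.4032
W = 2.5152 * 182.9390 * 0.8610 * (2.4032 - 1) = 555.9068 kJ

555.9068 kJ


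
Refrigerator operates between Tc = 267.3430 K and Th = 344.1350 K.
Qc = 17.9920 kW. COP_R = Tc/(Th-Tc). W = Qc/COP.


COP = 267.3430 / 76.7920 = 3.4814
W = 17.9920 / 3.4814 = 5.1680 kW

COP = 3.4814, W = 5.1680 kW


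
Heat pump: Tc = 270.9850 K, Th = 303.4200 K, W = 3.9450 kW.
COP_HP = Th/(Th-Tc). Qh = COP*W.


COP = 303.4200 / 32.4350 = 9.3547
Qh = 9.3547 * 3.9450 = 36.9043 kW

COP = 9.3547, Qh = 36.9043 kW


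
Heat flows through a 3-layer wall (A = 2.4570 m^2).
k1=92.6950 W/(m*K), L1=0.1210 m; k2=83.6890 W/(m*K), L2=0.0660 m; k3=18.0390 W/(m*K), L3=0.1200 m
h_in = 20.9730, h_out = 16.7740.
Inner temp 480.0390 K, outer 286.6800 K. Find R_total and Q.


R_conv_in = 1/(20.9730*2.4570) = 0.0194
R_1 = 0.1210/(92.6950*2.4570) = 0.0005
R_2 = 0.0660/(83.6890*2.4570) = 0.0003
R_3 = 0.1200/(18.0390*2.4570) = 0.0027
R_conv_out = 1/(16.7740*2.4570) = 0.0243
R_total = 0.0472 K/W
Q = 193.3590 / 0.0472 = 4094.0378 W

R_total = 0.0472 K/W, Q = 4094.0378 W


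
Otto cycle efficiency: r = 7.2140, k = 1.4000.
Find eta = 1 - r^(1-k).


r^(k-1) = 2.2043
eta = 1 - 1/2.2043 = 0.5463 = 54.6341%

54.6341%


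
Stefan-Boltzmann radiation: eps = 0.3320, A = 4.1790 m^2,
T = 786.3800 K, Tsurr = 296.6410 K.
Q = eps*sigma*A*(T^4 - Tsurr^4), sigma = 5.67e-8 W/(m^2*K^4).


T^4 = 3.8241e+11
Tsurr^4 = 7.7433e+09
Q = 0.3320 * 5.67e-8 * 4.1790 * 3.7467e+11 = 29474.0114 W

29474.0114 W


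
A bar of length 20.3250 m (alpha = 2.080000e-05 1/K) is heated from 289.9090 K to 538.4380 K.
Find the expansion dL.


dT = 248.5290 K
dL = 2.080000e-05 * 20.3250 * 248.5290 = 0.105068 m
L_final = 20.430068 m

dL = 0.105068 m


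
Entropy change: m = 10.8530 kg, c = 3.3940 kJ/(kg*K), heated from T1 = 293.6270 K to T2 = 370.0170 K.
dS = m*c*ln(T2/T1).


T2/T1 = 1.2602
ln(T2/T1) = 0.2312
dS = 10.8530 * 3.3940 * 0.2312 = 8.5177 kJ/K

8.5177 kJ/K


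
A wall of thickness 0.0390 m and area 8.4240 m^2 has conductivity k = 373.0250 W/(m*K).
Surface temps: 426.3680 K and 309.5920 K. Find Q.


dT = 116.7760 K
Q = 373.0250 * 8.4240 * 116.7760 / 0.0390 = 9409039.3584 W

9409039.3584 W


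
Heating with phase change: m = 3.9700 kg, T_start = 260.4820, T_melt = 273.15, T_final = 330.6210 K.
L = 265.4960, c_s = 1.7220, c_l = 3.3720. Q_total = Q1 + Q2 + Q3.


Q1 (sensible, solid) = 3.9700 * 1.7220 * 12.6680 = 86.6028 kJ
Q2 (latent) = 3.9700 * 265.4960 = 1054.0191 kJ
Q3 (sensible, liquid) = 3.9700 * 3.3720 * 57.4710 = 769.3551 kJ
Q_total = 1909.9770 kJ

1909.9770 kJ


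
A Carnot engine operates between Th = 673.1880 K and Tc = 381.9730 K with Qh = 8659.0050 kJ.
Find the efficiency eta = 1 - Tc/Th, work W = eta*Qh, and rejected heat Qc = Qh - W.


eta = 1 - 381.9730/673.1880 = 0.4326
W = 0.4326 * 8659.0050 = 3745.8067 kJ
Qc = 8659.0050 - 3745.8067 = 4913.1983 kJ

eta = 43.2591%, W = 3745.8067 kJ, Qc = 4913.1983 kJ


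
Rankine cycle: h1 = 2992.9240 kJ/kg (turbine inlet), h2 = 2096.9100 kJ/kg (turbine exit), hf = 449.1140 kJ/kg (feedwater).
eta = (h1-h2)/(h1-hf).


W = 896.0140 kJ/kg
Q_in = 2543.8100 kJ/kg
eta = 0.3522 = 35.2233%

eta = 35.2233%


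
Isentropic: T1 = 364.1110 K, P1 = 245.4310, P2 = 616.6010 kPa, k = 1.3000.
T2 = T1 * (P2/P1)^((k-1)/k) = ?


(k-1)/k = 0.2308
(P2/P1)^exp = 1.2369
T2 = 364.1110 * 1.2369 = 450.3589 K

450.3589 K


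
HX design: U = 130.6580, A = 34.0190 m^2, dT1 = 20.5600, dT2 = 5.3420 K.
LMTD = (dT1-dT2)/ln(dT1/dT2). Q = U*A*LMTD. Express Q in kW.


LMTD = 11.2914 K
Q = 130.6580 * 34.0190 * 11.2914 = 50188.7813 W = 50.1888 kW

50.1888 kW


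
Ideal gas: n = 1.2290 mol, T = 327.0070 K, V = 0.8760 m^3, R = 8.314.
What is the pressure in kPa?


P = nRT/V = 1.2290 * 8.314 * 327.0070 / 0.8760
= 3341.3268 / 0.8760 = 3814.3000 Pa = 3.8143 kPa

3.8143 kPa


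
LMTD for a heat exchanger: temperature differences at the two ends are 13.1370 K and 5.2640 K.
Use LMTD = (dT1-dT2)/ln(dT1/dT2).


dT1/dT2 = 2.4956
ln(dT1/dT2) = 0.9145
LMTD = 7.8730 / 0.9145 = 8.6087 K

8.6087 K


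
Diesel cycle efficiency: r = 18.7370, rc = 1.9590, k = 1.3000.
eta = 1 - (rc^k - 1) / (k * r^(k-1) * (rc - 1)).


r^(k-1) = 2.4089
rc^k = 2.3969
eta = 0.5349 = 53.4859%

53.4859%


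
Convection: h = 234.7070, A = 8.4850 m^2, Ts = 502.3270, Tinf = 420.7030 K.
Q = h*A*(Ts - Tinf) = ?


dT = 81.6240 K
Q = 234.7070 * 8.4850 * 81.6240 = 162553.2896 W

162553.2896 W


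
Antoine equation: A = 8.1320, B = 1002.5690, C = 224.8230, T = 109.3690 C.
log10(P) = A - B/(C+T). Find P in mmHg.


C+T = 334.1920
B/(C+T) = 3.0000
log10(P) = 8.1320 - 3.0000 = 5.1320
P = 10^5.1320 = 135525.4775 mmHg

135525.4775 mmHg


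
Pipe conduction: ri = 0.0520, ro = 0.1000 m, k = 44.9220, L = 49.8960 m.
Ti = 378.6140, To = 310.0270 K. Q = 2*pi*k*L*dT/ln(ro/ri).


dT = 68.5870 K
ln(ro/ri) = 0.6539
Q = 2*pi*44.9220*49.8960*68.5870 / 0.6539 = 1477126.1087 W

1477126.1087 W


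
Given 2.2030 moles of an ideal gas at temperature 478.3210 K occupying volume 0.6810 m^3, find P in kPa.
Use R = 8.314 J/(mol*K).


P = nRT/V = 2.2030 * 8.314 * 478.3210 / 0.6810
= 8760.8040 / 0.6810 = 12864.6168 Pa = 12.8646 kPa

12.8646 kPa


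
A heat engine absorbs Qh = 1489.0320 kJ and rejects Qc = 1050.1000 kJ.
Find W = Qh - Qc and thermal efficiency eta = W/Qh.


W = 1489.0320 - 1050.1000 = 438.9320 kJ
eta = 438.9320 / 1489.0320 = 0.2948 = 29.4777%

W = 438.9320 kJ, eta = 29.4777%


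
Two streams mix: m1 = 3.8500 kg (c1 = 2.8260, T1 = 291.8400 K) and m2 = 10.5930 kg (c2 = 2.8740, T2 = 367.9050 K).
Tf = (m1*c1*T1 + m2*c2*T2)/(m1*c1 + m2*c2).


num = 14375.8520
den = 41.3244
Tf = 347.8782 K

347.8782 K


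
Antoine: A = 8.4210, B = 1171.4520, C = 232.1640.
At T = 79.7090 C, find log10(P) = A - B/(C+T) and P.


C+T = 311.8730
B/(C+T) = 3.7562
log10(P) = 8.4210 - 3.7562 = 4.6648
P = 10^4.6648 = 46218.6435 mmHg

46218.6435 mmHg


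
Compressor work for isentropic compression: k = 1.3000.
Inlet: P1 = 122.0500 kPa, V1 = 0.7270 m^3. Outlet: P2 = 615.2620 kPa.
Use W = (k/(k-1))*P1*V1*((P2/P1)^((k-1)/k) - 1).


(k-1)/k = 0.2308
(P2/P1)^exp = 1.4525
W = 4.3333 * 122.0500 * 0.7270 * (1.4525 - 1) = 173.9911 kJ

173.9911 kJ


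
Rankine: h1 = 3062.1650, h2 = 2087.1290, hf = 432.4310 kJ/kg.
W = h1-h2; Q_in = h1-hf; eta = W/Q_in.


W = 975.0360 kJ/kg
Q_in = 2629.7340 kJ/kg
eta = 0.3708 = 37.0774%

eta = 37.0774%


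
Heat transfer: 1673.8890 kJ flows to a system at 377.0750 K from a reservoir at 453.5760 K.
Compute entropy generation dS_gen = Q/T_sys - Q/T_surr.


dS_sys = 1673.8890/377.0750 = 4.4391 kJ/K
dS_surr = -1673.8890/453.5760 = -3.6904 kJ/K
dS_gen = 4.4391 - 3.6904 = 0.7487 kJ/K (irreversible)

dS_gen = 0.7487 kJ/K, irreversible


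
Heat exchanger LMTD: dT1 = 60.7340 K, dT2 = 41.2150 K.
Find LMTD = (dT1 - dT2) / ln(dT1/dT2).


dT1/dT2 = 1.4736
ln(dT1/dT2) = 0.3877
LMTD = 19.5190 / 0.3877 = 50.3454 K

50.3454 K


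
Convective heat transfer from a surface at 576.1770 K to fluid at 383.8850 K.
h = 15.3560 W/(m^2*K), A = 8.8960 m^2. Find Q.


dT = 192.2920 K
Q = 15.3560 * 8.8960 * 192.2920 = 26268.4286 W

26268.4286 W


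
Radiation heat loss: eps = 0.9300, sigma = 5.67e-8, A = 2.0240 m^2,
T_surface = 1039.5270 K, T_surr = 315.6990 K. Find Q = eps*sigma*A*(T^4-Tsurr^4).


T^4 = 1.1677e+12
Tsurr^4 = 9.9333e+09
Q = 0.9300 * 5.67e-8 * 2.0240 * 1.1578e+12 = 123568.9888 W

123568.9888 W


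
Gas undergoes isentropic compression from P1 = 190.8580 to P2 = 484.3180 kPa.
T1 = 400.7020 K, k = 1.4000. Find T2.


(k-1)/k = 0.2857
(P2/P1)^exp = 1.3048
T2 = 400.7020 * 1.3048 = 522.8416 K

522.8416 K


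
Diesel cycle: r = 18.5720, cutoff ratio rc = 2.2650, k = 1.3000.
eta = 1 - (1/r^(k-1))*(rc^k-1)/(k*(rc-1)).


r^(k-1) = 2.4025
rc^k = 2.8946
eta = 0.5205 = 52.0458%

52.0458%


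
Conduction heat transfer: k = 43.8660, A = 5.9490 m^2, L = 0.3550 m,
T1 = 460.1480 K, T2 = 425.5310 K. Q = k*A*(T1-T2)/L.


dT = 34.6170 K
Q = 43.8660 * 5.9490 * 34.6170 / 0.3550 = 25446.7942 W

25446.7942 W


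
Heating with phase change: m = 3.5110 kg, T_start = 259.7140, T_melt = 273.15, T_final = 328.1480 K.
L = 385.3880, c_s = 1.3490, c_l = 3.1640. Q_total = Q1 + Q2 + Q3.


Q1 (sensible, solid) = 3.5110 * 1.3490 * 13.4360 = 63.6375 kJ
Q2 (latent) = 3.5110 * 385.3880 = 1353.0973 kJ
Q3 (sensible, liquid) = 3.5110 * 3.1640 * 54.9980 = 610.9620 kJ
Q_total = 2027.6967 kJ

2027.6967 kJ
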